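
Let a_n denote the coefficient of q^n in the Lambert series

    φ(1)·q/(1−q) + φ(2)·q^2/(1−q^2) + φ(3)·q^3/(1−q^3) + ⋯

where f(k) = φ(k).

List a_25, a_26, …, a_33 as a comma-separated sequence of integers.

q^25  k|25↦φ(k): 1:1 5:4 25:20  a_25=25
[q^26] φ(1)=1,φ(2)=1,φ(13)=12,φ(26)=12 ⇒ 26
d|27:{27,9,3,1}  Σφ=18+6+2+1=27
n=28: 1·28 2·14 4·7 7·4 14·2 28·1  φ→[1+1+2+6+6+12]=28
q^29  k|29↦φ(k): 29:28 1:1  a_29=29
q^30  k|30↦φ(k): 1:1 2:1 3:2 5:4 6:2 10:4 15:8 30:8  a_30=30
d|31:{31,1}  Σφ=30+1=31
n=32: 32·1 16·2 8·4 4·8 2·16 1·32  φ→[16+8+4+2+1+1]=32
n=33: 1·33 3·11 11·3 33·1  φ→[1+2+10+20]=33

25, 26, 27, 28, 29, 30, 31, 32, 33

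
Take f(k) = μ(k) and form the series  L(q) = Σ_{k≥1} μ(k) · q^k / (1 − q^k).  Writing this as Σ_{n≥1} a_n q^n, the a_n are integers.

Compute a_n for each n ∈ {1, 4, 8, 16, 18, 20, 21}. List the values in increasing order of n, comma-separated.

q^1  k|1↦μ(k): 1:1  a_1=1
n=4: 4·1 2·2 1·4  μ→[0+(-1)+1]=0
q^8  k|8↦μ(k): 8:0 4:0 2:-1 1:1  a_8=0
q^16  k|16↦μ(k): 1:1 2:-1 4:0 8:0 16:0  a_16=0
n=18: 18·1 9·2 6·3 3·6 2·9 1·18  μ→[0+0+1+(-1)+(-1)+1]=0
n=20: 1·20 2·10 4·5 5·4 10·2 20·1  μ→[1+(-1)+0+(-1)+1+0]=0
n=21: 1·21 3·7 7·3 21·1  μ→[1+(-1)+(-1)+1]=0

1, 0, 0, 0, 0, 0, 0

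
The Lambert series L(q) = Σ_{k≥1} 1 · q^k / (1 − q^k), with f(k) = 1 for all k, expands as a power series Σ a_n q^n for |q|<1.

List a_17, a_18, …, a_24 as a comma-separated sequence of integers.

2, 6, 2, 6, 4, 4, 2, 8

q^17  k|17↦f(k): 1:1 17:1  a_17=2
d|18:{18,9,6,3,2,1}  Σf=1+1+1+1+1+1=6
[q^19] f(19)=1,f(1)=1 ⇒ 2
[q^20] f(1)=1,f(2)=1,f(4)=1,f(5)=1,f(10)=1,f(20)=1 ⇒ 6
q^21  k|21↦f(k): 1:1 3:1 7:1 21:1  a_21=4
d|22:{22,11,2,1}  Σf=1+1+1+1=4
[q^23] f(23)=1,f(1)=1 ⇒ 2
[q^24] f(24)=1,f(12)=1,f(8)=1,f(6)=1,f(4)=1,f(3)=1,f(2)=1,f(1)=1 ⇒ 8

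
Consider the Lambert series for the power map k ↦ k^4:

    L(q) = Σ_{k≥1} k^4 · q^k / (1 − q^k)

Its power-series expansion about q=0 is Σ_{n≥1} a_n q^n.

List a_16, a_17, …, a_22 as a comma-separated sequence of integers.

q^16  k|16↦f(k): 16:65536 8:4096 4:256 2:16 1:1  a_16=69905
d|17:{17,1}  Σf=83521+1=83522
q^18  k|18↦f(k): 1:1 2:16 3:81 6:1296 9:6561 18:104976  a_18=112931
q^19  k|19↦f(k): 1:1 19:130321  a_19=130322
n=20: 20·1 10·2 5·4 4·5 2·10 1·20  f→[160000+10000+625+256+16+1]=170898
q^21  k|21↦f(k): 1:1 3:81 7:2401 21:194481  a_21=196964
n=22: 22·1 11·2 2·11 1·22  f→[234256+14641+16+1]=248914

69905, 83522, 112931, 130322, 170898, 196964, 248914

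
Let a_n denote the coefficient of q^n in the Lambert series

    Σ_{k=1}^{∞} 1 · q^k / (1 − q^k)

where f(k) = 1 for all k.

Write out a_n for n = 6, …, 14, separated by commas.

[q^6] f(6)=1,f(3)=1,f(2)=1,f(1)=1 ⇒ 4
n=7: 7·1 1·7  f→[1+1]=2
n=8: 1·8 2·4 4·2 8·1  f→[1+1+1+1]=4
[q^9] f(1)=1,f(3)=1,f(9)=1 ⇒ 3
d|10:{1,2,5,10}  Σf=1+1+1+1=4
[q^11] f(11)=1,f(1)=1 ⇒ 2
d|12:{12,6,4,3,2,1}  Σf=1+1+1+1+1+1=6
[q^13] f(13)=1,f(1)=1 ⇒ 2
[q^14] f(14)=1,f(7)=1,f(2)=1,f(1)=1 ⇒ 4

4, 2, 4, 3, 4, 2, 6, 2, 4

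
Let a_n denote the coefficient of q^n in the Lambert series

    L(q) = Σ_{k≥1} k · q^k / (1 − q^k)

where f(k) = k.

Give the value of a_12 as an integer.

q^12  k|12↦f(k): 1:1 2:2 3:3 4:4 6:6 12:12  a_12=28

a_12 = 28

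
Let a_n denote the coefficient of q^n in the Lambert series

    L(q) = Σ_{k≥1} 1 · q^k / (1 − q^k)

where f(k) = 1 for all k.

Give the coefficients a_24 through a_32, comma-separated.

d|24:{24,12,8,6,4,3,2,1}  Σf=1+1+1+1+1+1+1+1=8
q^25  k|25↦f(k): 25:1 5:1 1:1  a_25=3
d|26:{26,13,2,1}  Σf=1+1+1+1=4
[q^27] f(1)=1,f(3)=1,f(9)=1,f(27)=1 ⇒ 4
[q^28] f(28)=1,f(14)=1,f(7)=1,f(4)=1,f(2)=1,f(1)=1 ⇒ 6
d|29:{1,29}  Σf=1+1=2
q^30  k|30↦f(k): 1:1 2:1 3:1 5:1 6:1 10:1 15:1 30:1  a_30=8
q^31  k|31↦f(k): 31:1 1:1  a_31=2
n=32: 1·32 2·16 4·8 8·4 16·2 32·1  f→[1+1+1+1+1+1]=6

8, 3, 4, 4, 6, 2, 8, 2, 6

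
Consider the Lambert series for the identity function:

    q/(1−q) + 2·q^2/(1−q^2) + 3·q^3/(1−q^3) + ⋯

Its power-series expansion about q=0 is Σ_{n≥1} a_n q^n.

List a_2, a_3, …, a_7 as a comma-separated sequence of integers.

d|2:{2,1}  Σf=2+1=3
[q^3] f(1)=1,f(3)=3 ⇒ 4
n=4: 4·1 2·2 1·4  f→[4+2+1]=7
q^5  k|5↦f(k): 1:1 5:5  a_5=6
q^6  k|6↦f(k): 6:6 3:3 2:2 1:1  a_6=12
q^7  k|7↦f(k): 1:1 7:7  a_7=8

3, 4, 7, 6, 12, 8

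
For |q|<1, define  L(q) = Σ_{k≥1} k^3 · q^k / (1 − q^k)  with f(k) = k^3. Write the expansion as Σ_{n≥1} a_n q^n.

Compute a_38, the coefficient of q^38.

[q^38] f(1)=1,f(2)=8,f(19)=6859,f(38)=54872 ⇒ 61740

a_38 = 61740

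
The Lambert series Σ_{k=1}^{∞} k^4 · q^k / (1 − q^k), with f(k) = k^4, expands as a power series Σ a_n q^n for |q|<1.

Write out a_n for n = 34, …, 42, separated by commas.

1419874, 1503652, 1813539, 1874162, 2215474, 2342084, 2734994, 2825762, 3348388

d|34:{1,2,17,34}  Σf=1+16+83521+1336336=1419874
q^35  k|35↦f(k): 35:1500625 7:2401 5:625 1:1  a_35=1503652
n=36: 36·1 18·2 12·3 9·4 6·6 4·9 3·12 2·18 1·36  f→[1679616+104976+20736+6561+1296+256+81+16+1]=1813539
n=37: 1·37 37·1  f→[1+1874161]=1874162
n=38: 38·1 19·2 2·19 1·38  f→[2085136+130321+16+1]=2215474
d|39:{39,13,3,1}  Σf=2313441+28561+81+1=2342084
[q^40] f(1)=1,f(2)=16,f(4)=256,f(5)=625,f(8)=4096,f(10)=10000,f(20)=160000,f(40)=2560000 ⇒ 2734994
d|41:{41,1}  Σf=2825761+1=2825762
[q^42] f(42)=3111696,f(21)=194481,f(14)=38416,f(7)=2401,f(6)=1296,f(3)=81,f(2)=16,f(1)=1 ⇒ 3348388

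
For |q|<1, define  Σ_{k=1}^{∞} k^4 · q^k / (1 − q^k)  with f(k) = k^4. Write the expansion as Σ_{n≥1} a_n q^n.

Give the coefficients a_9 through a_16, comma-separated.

6643, 10642, 14642, 22386, 28562, 40834, 51332, 69905

[q^9] f(1)=1,f(3)=81,f(9)=6561 ⇒ 6643
n=10: 10·1 5·2 2·5 1·10  f→[10000+625+16+1]=10642
q^11  k|11↦f(k): 11:14641 1:1  a_11=14642
n=12: 1·12 2·6 3·4 4·3 6·2 12·1  f→[1+16+81+256+1296+20736]=22386
d|13:{1,13}  Σf=1+28561=28562
d|14:{14,7,2,1}  Σf=38416+2401+16+1=40834
[q^15] f(1)=1,f(3)=81,f(5)=625,f(15)=50625 ⇒ 51332
d|16:{1,2,4,8,16}  Σf=1+16+256+4096+65536=69905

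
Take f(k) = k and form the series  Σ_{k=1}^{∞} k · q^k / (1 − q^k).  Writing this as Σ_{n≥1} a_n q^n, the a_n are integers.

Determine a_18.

a_18 = 39

q^18  k|18↦f(k): 18:18 9:9 6:6 3:3 2:2 1:1  a_18=39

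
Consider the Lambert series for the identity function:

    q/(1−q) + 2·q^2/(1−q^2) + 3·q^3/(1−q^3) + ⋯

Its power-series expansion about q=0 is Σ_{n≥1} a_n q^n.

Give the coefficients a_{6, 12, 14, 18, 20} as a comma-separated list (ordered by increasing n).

12, 28, 24, 39, 42

d|6:{1,2,3,6}  Σf=1+2+3+6=12
n=12: 1·12 2·6 3·4 4·3 6·2 12·1  f→[1+2+3+4+6+12]=28
q^14  k|14↦f(k): 1:1 2:2 7:7 14:14  a_14=24
n=18: 18·1 9·2 6·3 3·6 2·9 1·18  f→[18+9+6+3+2+1]=39
n=20: 20·1 10·2 5·4 4·5 2·10 1·20  f→[20+10+5+4+2+1]=42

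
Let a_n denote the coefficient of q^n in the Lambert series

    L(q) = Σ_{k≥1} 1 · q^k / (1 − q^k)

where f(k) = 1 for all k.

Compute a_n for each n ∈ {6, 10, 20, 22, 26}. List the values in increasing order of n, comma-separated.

4, 4, 6, 4, 4

[q^6] f(1)=1,f(2)=1,f(3)=1,f(6)=1 ⇒ 4
d|10:{1,2,5,10}  Σf=1+1+1+1=4
[q^20] f(1)=1,f(2)=1,f(4)=1,f(5)=1,f(10)=1,f(20)=1 ⇒ 6
[q^22] f(22)=1,f(11)=1,f(2)=1,f(1)=1 ⇒ 4
d|26:{26,13,2,1}  Σf=1+1+1+1=4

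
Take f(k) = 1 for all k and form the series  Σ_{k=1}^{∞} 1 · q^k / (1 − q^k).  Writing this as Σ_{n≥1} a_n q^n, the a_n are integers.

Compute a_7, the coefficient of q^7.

[q^7] f(7)=1,f(1)=1 ⇒ 2

a_7 = 2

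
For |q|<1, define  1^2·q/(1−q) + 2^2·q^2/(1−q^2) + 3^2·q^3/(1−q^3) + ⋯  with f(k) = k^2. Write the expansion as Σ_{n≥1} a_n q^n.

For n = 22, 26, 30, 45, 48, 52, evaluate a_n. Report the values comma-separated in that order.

610, 850, 1300, 2366, 3410, 3570

d|22:{22,11,2,1}  Σf=484+121+4+1=610
[q^26] f(1)=1,f(2)=4,f(13)=169,f(26)=676 ⇒ 850
d|30:{1,2,3,5,6,10,15,30}  Σf=1+4+9+25+36+100+225+900=1300
[q^45] f(1)=1,f(3)=9,f(5)=25,f(9)=81,f(15)=225,f(45)=2025 ⇒ 2366
d|48:{48,24,16,12,8,6,4,3,2,1}  Σf=2304+576+256+144+64+36+16+9+4+1=3410
n=52: 52·1 26·2 13·4 4·13 2·26 1·52  f→[2704+676+169+16+4+1]=3570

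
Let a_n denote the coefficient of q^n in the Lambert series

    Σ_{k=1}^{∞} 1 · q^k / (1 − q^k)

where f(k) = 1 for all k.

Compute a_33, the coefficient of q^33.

q^33  k|33↦f(k): 1:1 3:1 11:1 33:1  a_33=4

a_33 = 4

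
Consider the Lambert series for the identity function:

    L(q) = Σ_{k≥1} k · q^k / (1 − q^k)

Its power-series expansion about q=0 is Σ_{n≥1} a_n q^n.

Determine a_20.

a_20 = 42

[q^20] f(20)=20,f(10)=10,f(5)=5,f(4)=4,f(2)=2,f(1)=1 ⇒ 42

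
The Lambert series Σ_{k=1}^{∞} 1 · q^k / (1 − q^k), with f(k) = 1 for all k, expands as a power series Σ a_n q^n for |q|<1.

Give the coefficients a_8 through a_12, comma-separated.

[q^8] f(8)=1,f(4)=1,f(2)=1,f(1)=1 ⇒ 4
d|9:{9,3,1}  Σf=1+1+1=3
d|10:{10,5,2,1}  Σf=1+1+1+1=4
[q^11] f(11)=1,f(1)=1 ⇒ 2
n=12: 12·1 6·2 4·3 3·4 2·6 1·12  f→[1+1+1+1+1+1]=6

4, 3, 4, 2, 6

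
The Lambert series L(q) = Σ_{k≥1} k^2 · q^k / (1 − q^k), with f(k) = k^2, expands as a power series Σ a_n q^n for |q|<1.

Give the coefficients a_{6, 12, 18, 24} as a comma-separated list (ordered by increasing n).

q^6  k|6↦f(k): 6:36 3:9 2:4 1:1  a_6=50
[q^12] f(12)=144,f(6)=36,f(4)=16,f(3)=9,f(2)=4,f(1)=1 ⇒ 210
d|18:{18,9,6,3,2,1}  Σf=324+81+36+9+4+1=455
d|24:{24,12,8,6,4,3,2,1}  Σf=576+144+64+36+16+9+4+1=850

50, 210, 455, 850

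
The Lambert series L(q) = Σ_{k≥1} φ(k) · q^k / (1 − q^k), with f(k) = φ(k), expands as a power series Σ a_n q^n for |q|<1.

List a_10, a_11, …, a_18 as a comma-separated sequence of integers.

q^10  k|10↦φ(k): 10:4 5:4 2:1 1:1  a_10=10
d|11:{1,11}  Σφ=1+10=11
d|12:{1,2,3,4,6,12}  Σφ=1+1+2+2+2+4=12
d|13:{1,13}  Σφ=1+12=13
q^14  k|14↦φ(k): 14:6 7:6 2:1 1:1  a_14=14
[q^15] φ(1)=1,φ(3)=2,φ(5)=4,φ(15)=8 ⇒ 15
q^16  k|16↦φ(k): 1:1 2:1 4:2 8:4 16:8  a_16=16
n=17: 1·17 17·1  φ→[1+16]=17
d|18:{18,9,6,3,2,1}  Σφ=6+6+2+2+1+1=18

10, 11, 12, 13, 14, 15, 16, 17, 18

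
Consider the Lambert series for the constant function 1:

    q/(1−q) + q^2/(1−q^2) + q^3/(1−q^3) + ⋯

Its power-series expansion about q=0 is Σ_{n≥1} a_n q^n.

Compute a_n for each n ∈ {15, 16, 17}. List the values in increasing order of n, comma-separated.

q^15  k|15↦f(k): 1:1 3:1 5:1 15:1  a_15=4
d|16:{1,2,4,8,16}  Σf=1+1+1+1+1=5
q^17  k|17↦f(k): 1:1 17:1  a_17=2

4, 5, 2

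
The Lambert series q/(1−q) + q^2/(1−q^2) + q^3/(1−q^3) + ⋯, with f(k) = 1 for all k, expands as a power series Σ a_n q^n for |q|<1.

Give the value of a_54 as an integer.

[q^54] f(54)=1,f(27)=1,f(18)=1,f(9)=1,f(6)=1,f(3)=1,f(2)=1,f(1)=1 ⇒ 8

a_54 = 8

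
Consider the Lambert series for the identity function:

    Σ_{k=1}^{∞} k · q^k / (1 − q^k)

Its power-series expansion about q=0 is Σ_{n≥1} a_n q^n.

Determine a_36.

a_36 = 91

n=36: 1·36 2·18 3·12 4·9 6·6 9·4 12·3 18·2 36·1  f→[1+2+3+4+6+9+12+18+36]=91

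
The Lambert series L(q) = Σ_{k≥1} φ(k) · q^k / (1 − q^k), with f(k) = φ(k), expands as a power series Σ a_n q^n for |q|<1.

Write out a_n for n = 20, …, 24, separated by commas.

q^20  k|20↦φ(k): 1:1 2:1 4:2 5:4 10:4 20:8  a_20=20
d|21:{21,7,3,1}  Σφ=12+6+2+1=21
q^22  k|22↦φ(k): 22:10 11:10 2:1 1:1  a_22=22
n=23: 1·23 23·1  φ→[1+22]=23
[q^24] φ(24)=8,φ(12)=4,φ(8)=4,φ(6)=2,φ(4)=2,φ(3)=2,φ(2)=1,φ(1)=1 ⇒ 24

20, 21, 22, 23, 24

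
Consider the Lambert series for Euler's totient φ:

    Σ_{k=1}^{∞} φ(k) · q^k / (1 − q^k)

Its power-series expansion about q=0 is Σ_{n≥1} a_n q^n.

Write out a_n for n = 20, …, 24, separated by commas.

[q^20] φ(20)=8,φ(10)=4,φ(5)=4,φ(4)=2,φ(2)=1,φ(1)=1 ⇒ 20
n=21: 21·1 7·3 3·7 1·21  φ→[12+6+2+1]=21
[q^22] φ(22)=10,φ(11)=10,φ(2)=1,φ(1)=1 ⇒ 22
n=23: 23·1 1·23  φ→[22+1]=23
d|24:{24,12,8,6,4,3,2,1}  Σφ=8+4+4+2+2+2+1+1=24

20, 21, 22, 23, 24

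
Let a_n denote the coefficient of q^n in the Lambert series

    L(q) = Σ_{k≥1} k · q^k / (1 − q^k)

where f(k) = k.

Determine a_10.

a_10 = 18

d|10:{1,2,5,10}  Σf=1+2+5+10=18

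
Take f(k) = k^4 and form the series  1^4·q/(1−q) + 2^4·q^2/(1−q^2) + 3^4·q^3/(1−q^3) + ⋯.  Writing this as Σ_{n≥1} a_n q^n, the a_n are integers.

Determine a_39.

a_39 = 2342084

n=39: 39·1 13·3 3·13 1·39  f→[2313441+28561+81+1]=2342084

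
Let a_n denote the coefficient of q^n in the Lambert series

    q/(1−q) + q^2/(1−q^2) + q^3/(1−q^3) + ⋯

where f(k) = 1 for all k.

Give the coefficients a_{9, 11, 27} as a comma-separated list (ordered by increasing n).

d|9:{9,3,1}  Σf=1+1+1=3
q^11  k|11↦f(k): 1:1 11:1  a_11=2
d|27:{1,3,9,27}  Σf=1+1+1+1=4

3, 2, 4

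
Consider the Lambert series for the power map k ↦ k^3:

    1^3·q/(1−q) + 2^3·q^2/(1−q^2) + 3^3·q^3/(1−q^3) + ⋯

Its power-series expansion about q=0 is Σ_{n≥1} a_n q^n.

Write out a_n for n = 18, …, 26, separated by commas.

6813, 6860, 9198, 9632, 11988, 12168, 16380, 15751, 19782

[q^18] f(1)=1,f(2)=8,f(3)=27,f(6)=216,f(9)=729,f(18)=5832 ⇒ 6813
n=19: 1·19 19·1  f→[1+6859]=6860
n=20: 20·1 10·2 5·4 4·5 2·10 1·20  f→[8000+1000+125+64+8+1]=9198
[q^21] f(21)=9261,f(7)=343,f(3)=27,f(1)=1 ⇒ 9632
n=22: 22·1 11·2 2·11 1·22  f→[10648+1331+8+1]=11988
n=23: 23·1 1·23  f→[12167+1]=12168
[q^24] f(1)=1,f(2)=8,f(3)=27,f(4)=64,f(6)=216,f(8)=512,f(12)=1728,f(24)=13824 ⇒ 16380
q^25  k|25↦f(k): 1:1 5:125 25:15625  a_25=15751
n=26: 26·1 13·2 2·13 1·26  f→[17576+2197+8+1]=19782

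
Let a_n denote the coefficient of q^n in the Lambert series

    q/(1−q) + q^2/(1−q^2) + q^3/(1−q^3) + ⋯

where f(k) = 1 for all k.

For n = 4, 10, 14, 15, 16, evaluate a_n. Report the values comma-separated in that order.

[q^4] f(1)=1,f(2)=1,f(4)=1 ⇒ 3
q^10  k|10↦f(k): 1:1 2:1 5:1 10:1  a_10=4
n=14: 1·14 2·7 7·2 14·1  f→[1+1+1+1]=4
d|15:{15,5,3,1}  Σf=1+1+1+1=4
q^16  k|16↦f(k): 1:1 2:1 4:1 8:1 16:1  a_16=5

3, 4, 4, 4, 5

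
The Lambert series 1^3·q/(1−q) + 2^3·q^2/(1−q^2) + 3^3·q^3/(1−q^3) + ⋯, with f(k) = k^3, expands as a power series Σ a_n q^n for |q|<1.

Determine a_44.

n=44: 44·1 22·2 11·4 4·11 2·22 1·44  f→[85184+10648+1331+64+8+1]=97236

a_44 = 97236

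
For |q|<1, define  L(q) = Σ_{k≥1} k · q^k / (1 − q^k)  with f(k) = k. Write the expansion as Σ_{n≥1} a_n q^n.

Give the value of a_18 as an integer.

n=18: 1·18 2·9 3·6 6·3 9·2 18·1  f→[1+2+3+6+9+18]=39

a_18 = 39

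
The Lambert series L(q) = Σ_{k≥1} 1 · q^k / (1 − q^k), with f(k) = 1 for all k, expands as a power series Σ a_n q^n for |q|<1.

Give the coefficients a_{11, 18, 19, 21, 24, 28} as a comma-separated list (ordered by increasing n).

2, 6, 2, 4, 8, 6

d|11:{11,1}  Σf=1+1=2
q^18  k|18↦f(k): 18:1 9:1 6:1 3:1 2:1 1:1  a_18=6
n=19: 1·19 19·1  f→[1+1]=2
d|21:{21,7,3,1}  Σf=1+1+1+1=4
q^24  k|24↦f(k): 24:1 12:1 8:1 6:1 4:1 3:1 2:1 1:1  a_24=8
q^28  k|28↦f(k): 1:1 2:1 4:1 7:1 14:1 28:1  a_28=6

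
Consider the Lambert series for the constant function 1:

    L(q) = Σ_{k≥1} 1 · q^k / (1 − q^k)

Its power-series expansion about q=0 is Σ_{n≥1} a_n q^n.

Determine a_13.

q^13  k|13↦f(k): 1:1 13:1  a_13=2

a_13 = 2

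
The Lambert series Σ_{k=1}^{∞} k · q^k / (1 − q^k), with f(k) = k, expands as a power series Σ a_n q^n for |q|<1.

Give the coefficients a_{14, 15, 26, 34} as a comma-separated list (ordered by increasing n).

24, 24, 42, 54

q^14  k|14↦f(k): 14:14 7:7 2:2 1:1  a_14=24
n=15: 15·1 5·3 3·5 1·15  f→[15+5+3+1]=24
n=26: 26·1 13·2 2·13 1·26  f→[26+13+2+1]=42
n=34: 34·1 17·2 2·17 1·34  f→[34+17+2+1]=54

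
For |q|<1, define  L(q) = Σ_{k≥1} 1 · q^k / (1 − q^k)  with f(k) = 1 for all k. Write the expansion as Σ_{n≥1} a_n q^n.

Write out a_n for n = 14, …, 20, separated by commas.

d|14:{1,2,7,14}  Σf=1+1+1+1=4
n=15: 1·15 3·5 5·3 15·1  f→[1+1+1+1]=4
d|16:{16,8,4,2,1}  Σf=1+1+1+1+1=5
[q^17] f(17)=1,f(1)=1 ⇒ 2
n=18: 1·18 2·9 3·6 6·3 9·2 18·1  f→[1+1+1+1+1+1]=6
[q^19] f(19)=1,f(1)=1 ⇒ 2
n=20: 1·20 2·10 4·5 5·4 10·2 20·1  f→[1+1+1+1+1+1]=6

4, 4, 5, 2, 6, 2, 6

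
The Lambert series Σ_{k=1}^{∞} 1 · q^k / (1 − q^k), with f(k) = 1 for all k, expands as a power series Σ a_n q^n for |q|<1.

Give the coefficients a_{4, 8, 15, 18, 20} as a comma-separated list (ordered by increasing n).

d|4:{4,2,1}  Σf=1+1+1=3
d|8:{8,4,2,1}  Σf=1+1+1+1=4
d|15:{1,3,5,15}  Σf=1+1+1+1=4
q^18  k|18↦f(k): 1:1 2:1 3:1 6:1 9:1 18:1  a_18=6
q^20  k|20↦f(k): 20:1 10:1 5:1 4:1 2:1 1:1  a_20=6

3, 4, 4, 6, 6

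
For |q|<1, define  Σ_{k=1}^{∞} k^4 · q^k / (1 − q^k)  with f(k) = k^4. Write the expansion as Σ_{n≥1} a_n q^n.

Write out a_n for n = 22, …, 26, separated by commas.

248914, 279842, 358258, 391251, 485554

n=22: 1·22 2·11 11·2 22·1  f→[1+16+14641+234256]=248914
d|23:{1,23}  Σf=1+279841=279842
d|24:{1,2,3,4,6,8,12,24}  Σf=1+16+81+256+1296+4096+20736+331776=358258
q^25  k|25↦f(k): 1:1 5:625 25:390625  a_25=391251
n=26: 1·26 2·13 13·2 26·1  f→[1+16+28561+456976]=485554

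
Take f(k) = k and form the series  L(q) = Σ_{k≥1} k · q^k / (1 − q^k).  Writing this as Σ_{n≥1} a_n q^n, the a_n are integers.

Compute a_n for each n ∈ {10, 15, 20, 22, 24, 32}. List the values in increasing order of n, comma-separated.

18, 24, 42, 36, 60, 63

d|10:{1,2,5,10}  Σf=1+2+5+10=18
d|15:{15,5,3,1}  Σf=15+5+3+1=24
n=20: 1·20 2·10 4·5 5·4 10·2 20·1  f→[1+2+4+5+10+20]=42
q^22  k|22↦f(k): 22:22 11:11 2:2 1:1  a_22=36
[q^24] f(1)=1,f(2)=2,f(3)=3,f(4)=4,f(6)=6,f(8)=8,f(12)=12,f(24)=24 ⇒ 60
n=32: 32·1 16·2 8·4 4·8 2·16 1·32  f→[32+16+8+4+2+1]=63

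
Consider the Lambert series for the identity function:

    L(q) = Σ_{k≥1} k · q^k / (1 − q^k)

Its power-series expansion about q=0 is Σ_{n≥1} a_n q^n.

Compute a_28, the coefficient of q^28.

a_28 = 56

[q^28] f(1)=1,f(2)=2,f(4)=4,f(7)=7,f(14)=14,f(28)=28 ⇒ 56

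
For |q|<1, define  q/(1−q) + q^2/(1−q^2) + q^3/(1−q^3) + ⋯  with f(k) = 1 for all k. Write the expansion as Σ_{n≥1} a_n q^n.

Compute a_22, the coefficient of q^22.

[q^22] f(1)=1,f(2)=1,f(11)=1,f(22)=1 ⇒ 4

a_22 = 4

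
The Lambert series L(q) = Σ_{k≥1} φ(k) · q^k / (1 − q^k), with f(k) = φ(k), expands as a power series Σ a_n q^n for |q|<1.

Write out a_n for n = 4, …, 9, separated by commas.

[q^4] φ(1)=1,φ(2)=1,φ(4)=2 ⇒ 4
q^5  k|5↦φ(k): 1:1 5:4  a_5=5
n=6: 1·6 2·3 3·2 6·1  φ→[1+1+2+2]=6
q^7  k|7↦φ(k): 7:6 1:1  a_7=7
n=8: 1·8 2·4 4·2 8·1  φ→[1+1+2+4]=8
d|9:{9,3,1}  Σφ=6+2+1=9

4, 5, 6, 7, 8, 9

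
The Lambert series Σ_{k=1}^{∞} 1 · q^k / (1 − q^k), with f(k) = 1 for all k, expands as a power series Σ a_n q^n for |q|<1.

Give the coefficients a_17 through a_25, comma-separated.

d|17:{1,17}  Σf=1+1=2
d|18:{1,2,3,6,9,18}  Σf=1+1+1+1+1+1=6
[q^19] f(1)=1,f(19)=1 ⇒ 2
[q^20] f(20)=1,f(10)=1,f(5)=1,f(4)=1,f(2)=1,f(1)=1 ⇒ 6
q^21  k|21↦f(k): 21:1 7:1 3:1 1:1  a_21=4
q^22  k|22↦f(k): 1:1 2:1 11:1 22:1  a_22=4
q^23  k|23↦f(k): 23:1 1:1  a_23=2
n=24: 24·1 12·2 8·3 6·4 4·6 3·8 2·12 1·24  f→[1+1+1+1+1+1+1+1]=8
[q^25] f(1)=1,f(5)=1,f(25)=1 ⇒ 3

2, 6, 2, 6, 4, 4, 2, 8, 3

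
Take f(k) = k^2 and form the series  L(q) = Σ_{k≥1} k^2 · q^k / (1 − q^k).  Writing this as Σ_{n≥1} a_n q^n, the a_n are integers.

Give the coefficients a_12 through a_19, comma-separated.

210, 170, 250, 260, 341, 290, 455, 362

[q^12] f(12)=144,f(6)=36,f(4)=16,f(3)=9,f(2)=4,f(1)=1 ⇒ 210
n=13: 1·13 13·1  f→[1+169]=170
n=14: 1·14 2·7 7·2 14·1  f→[1+4+49+196]=250
[q^15] f(1)=1,f(3)=9,f(5)=25,f(15)=225 ⇒ 260
q^16  k|16↦f(k): 16:256 8:64 4:16 2:4 1:1  a_16=341
n=17: 1·17 17·1  f→[1+289]=290
q^18  k|18↦f(k): 1:1 2:4 3:9 6:36 9:81 18:324  a_18=455
q^19  k|19↦f(k): 1:1 19:361  a_19=362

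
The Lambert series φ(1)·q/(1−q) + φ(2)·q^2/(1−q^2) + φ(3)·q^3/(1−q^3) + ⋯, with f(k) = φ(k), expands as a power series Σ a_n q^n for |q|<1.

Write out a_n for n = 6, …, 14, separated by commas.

d|6:{6,3,2,1}  Σφ=2+2+1+1=6
[q^7] φ(1)=1,φ(7)=6 ⇒ 7
n=8: 8·1 4·2 2·4 1·8  φ→[4+2+1+1]=8
d|9:{9,3,1}  Σφ=6+2+1=9
d|10:{10,5,2,1}  Σφ=4+4+1+1=10
n=11: 1·11 11·1  φ→[1+10]=11
d|12:{12,6,4,3,2,1}  Σφ=4+2+2+2+1+1=12
q^13  k|13↦φ(k): 1:1 13:12  a_13=13
d|14:{14,7,2,1}  Σφ=6+6+1+1=14

6, 7, 8, 9, 10, 11, 12, 13, 14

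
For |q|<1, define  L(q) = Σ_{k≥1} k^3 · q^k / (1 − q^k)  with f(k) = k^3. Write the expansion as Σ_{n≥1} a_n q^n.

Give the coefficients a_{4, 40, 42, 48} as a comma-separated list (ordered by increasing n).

73, 73710, 86688, 131068

d|4:{4,2,1}  Σf=64+8+1=73
[q^40] f(40)=64000,f(20)=8000,f(10)=1000,f(8)=512,f(5)=125,f(4)=64,f(2)=8,f(1)=1 ⇒ 73710
[q^42] f(42)=74088,f(21)=9261,f(14)=2744,f(7)=343,f(6)=216,f(3)=27,f(2)=8,f(1)=1 ⇒ 86688
d|48:{48,24,16,12,8,6,4,3,2,1}  Σf=110592+13824+4096+1728+512+216+64+27+8+1=131068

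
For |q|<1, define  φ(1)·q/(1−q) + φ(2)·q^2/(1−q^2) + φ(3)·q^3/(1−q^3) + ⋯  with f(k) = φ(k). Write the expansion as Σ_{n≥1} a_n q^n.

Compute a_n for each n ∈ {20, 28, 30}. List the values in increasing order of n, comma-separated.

[q^20] φ(1)=1,φ(2)=1,φ(4)=2,φ(5)=4,φ(10)=4,φ(20)=8 ⇒ 20
n=28: 28·1 14·2 7·4 4·7 2·14 1·28  φ→[12+6+6+2+1+1]=28
[q^30] φ(1)=1,φ(2)=1,φ(3)=2,φ(5)=4,φ(6)=2,φ(10)=4,φ(15)=8,φ(30)=8 ⇒ 30

20, 28, 30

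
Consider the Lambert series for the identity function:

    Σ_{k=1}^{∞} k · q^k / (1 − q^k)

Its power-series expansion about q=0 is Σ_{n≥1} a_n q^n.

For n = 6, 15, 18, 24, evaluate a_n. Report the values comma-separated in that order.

[q^6] f(6)=6,f(3)=3,f(2)=2,f(1)=1 ⇒ 12
[q^15] f(15)=15,f(5)=5,f(3)=3,f(1)=1 ⇒ 24
d|18:{1,2,3,6,9,18}  Σf=1+2+3+6+9+18=39
q^24  k|24↦f(k): 24:24 12:12 8:8 6:6 4:4 3:3 2:2 1:1  a_24=60

12, 24, 39, 60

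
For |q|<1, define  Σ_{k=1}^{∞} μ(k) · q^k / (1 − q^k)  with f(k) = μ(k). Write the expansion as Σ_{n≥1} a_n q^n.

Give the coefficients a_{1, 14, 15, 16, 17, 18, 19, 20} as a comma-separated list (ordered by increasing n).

n=1: 1·1  μ→[1]=1
n=14: 14·1 7·2 2·7 1·14  μ→[1+(-1)+(-1)+1]=0
n=15: 1·15 3·5 5·3 15·1  μ→[1+(-1)+(-1)+1]=0
q^16  k|16↦μ(k): 1:1 2:-1 4:0 8:0 16:0  a_16=0
q^17  k|17↦μ(k): 17:-1 1:1  a_17=0
n=18: 1·18 2·9 3·6 6·3 9·2 18·1  μ→[1+(-1)+(-1)+1+0+0]=0
n=19: 1·19 19·1  μ→[1+(-1)]=0
q^20  k|20↦μ(k): 1:1 2:-1 4:0 5:-1 10:1 20:0  a_20=0

1, 0, 0, 0, 0, 0, 0, 0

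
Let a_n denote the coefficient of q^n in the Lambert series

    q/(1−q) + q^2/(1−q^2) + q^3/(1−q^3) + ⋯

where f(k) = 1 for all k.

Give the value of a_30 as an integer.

d|30:{30,15,10,6,5,3,2,1}  Σf=1+1+1+1+1+1+1+1=8

a_30 = 8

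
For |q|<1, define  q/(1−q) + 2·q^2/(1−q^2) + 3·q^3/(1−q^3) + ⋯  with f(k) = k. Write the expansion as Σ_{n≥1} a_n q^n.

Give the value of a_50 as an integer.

a_50 = 93

n=50: 50·1 25·2 10·5 5·10 2·25 1·50  f→[50+25+10+5+2+1]=93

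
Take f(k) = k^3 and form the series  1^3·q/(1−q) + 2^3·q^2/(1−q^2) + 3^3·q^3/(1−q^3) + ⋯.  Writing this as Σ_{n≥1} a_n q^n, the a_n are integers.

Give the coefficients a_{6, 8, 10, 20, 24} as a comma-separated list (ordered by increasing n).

d|6:{6,3,2,1}  Σf=216+27+8+1=252
n=8: 8·1 4·2 2·4 1·8  f→[512+64+8+1]=585
[q^10] f(1)=1,f(2)=8,f(5)=125,f(10)=1000 ⇒ 1134
q^20  k|20↦f(k): 20:8000 10:1000 5:125 4:64 2:8 1:1  a_20=9198
q^24  k|24↦f(k): 1:1 2:8 3:27 4:64 6:216 8:512 12:1728 24:13824  a_24=16380

252, 585, 1134, 9198, 16380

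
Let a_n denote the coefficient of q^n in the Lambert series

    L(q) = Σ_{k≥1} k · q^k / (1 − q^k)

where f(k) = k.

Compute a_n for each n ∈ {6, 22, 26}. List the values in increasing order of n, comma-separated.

q^6  k|6↦f(k): 1:1 2:2 3:3 6:6  a_6=12
d|22:{22,11,2,1}  Σf=22+11+2+1=36
q^26  k|26↦f(k): 26:26 13:13 2:2 1:1  a_26=42

12, 36, 42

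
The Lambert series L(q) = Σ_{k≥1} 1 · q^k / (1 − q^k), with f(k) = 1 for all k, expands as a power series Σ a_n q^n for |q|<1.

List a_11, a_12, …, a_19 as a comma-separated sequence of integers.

2, 6, 2, 4, 4, 5, 2, 6, 2

q^11  k|11↦f(k): 1:1 11:1  a_11=2
[q^12] f(12)=1,f(6)=1,f(4)=1,f(3)=1,f(2)=1,f(1)=1 ⇒ 6
[q^13] f(13)=1,f(1)=1 ⇒ 2
q^14  k|14↦f(k): 1:1 2:1 7:1 14:1  a_14=4
d|15:{1,3,5,15}  Σf=1+1+1+1=4
n=16: 16·1 8·2 4·4 2·8 1·16  f→[1+1+1+1+1]=5
q^17  k|17↦f(k): 1:1 17:1  a_17=2
n=18: 18·1 9·2 6·3 3·6 2·9 1·18  f→[1+1+1+1+1+1]=6
[q^19] f(1)=1,f(19)=1 ⇒ 2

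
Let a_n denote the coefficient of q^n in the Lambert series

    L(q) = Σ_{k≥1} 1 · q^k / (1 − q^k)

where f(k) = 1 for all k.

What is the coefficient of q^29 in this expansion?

d|29:{1,29}  Σf=1+1=2

a_29 = 2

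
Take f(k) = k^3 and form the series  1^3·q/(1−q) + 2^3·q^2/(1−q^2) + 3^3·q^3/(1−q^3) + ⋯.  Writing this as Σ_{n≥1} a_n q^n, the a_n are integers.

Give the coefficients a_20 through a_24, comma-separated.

n=20: 1·20 2·10 4·5 5·4 10·2 20·1  f→[1+8+64+125+1000+8000]=9198
q^21  k|21↦f(k): 21:9261 7:343 3:27 1:1  a_21=9632
n=22: 1·22 2·11 11·2 22·1  f→[1+8+1331+10648]=11988
q^23  k|23↦f(k): 23:12167 1:1  a_23=12168
n=24: 24·1 12·2 8·3 6·4 4·6 3·8 2·12 1·24  f→[13824+1728+512+216+64+27+8+1]=16380

9198, 9632, 11988, 12168, 16380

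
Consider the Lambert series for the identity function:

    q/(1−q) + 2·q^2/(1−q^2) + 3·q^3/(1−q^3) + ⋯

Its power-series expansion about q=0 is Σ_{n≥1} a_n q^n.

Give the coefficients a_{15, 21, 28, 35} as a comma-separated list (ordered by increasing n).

24, 32, 56, 48

d|15:{1,3,5,15}  Σf=1+3+5+15=24
d|21:{1,3,7,21}  Σf=1+3+7+21=32
d|28:{1,2,4,7,14,28}  Σf=1+2+4+7+14+28=56
n=35: 35·1 7·5 5·7 1·35  f→[35+7+5+1]=48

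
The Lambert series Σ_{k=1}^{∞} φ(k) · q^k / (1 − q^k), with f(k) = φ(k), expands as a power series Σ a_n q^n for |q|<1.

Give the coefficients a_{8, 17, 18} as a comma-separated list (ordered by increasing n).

d|8:{8,4,2,1}  Σφ=4+2+1+1=8
q^17  k|17↦φ(k): 1:1 17:16  a_17=17
q^18  k|18↦φ(k): 18:6 9:6 6:2 3:2 2:1 1:1  a_18=18

8, 17, 18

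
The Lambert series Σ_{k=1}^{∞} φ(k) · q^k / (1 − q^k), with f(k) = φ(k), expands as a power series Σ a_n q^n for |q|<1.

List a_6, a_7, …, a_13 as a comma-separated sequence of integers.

q^6  k|6↦φ(k): 6:2 3:2 2:1 1:1  a_6=6
n=7: 1·7 7·1  φ→[1+6]=7
d|8:{8,4,2,1}  Σφ=4+2+1+1=8
q^9  k|9↦φ(k): 1:1 3:2 9:6  a_9=9
d|10:{1,2,5,10}  Σφ=1+1+4+4=10
[q^11] φ(1)=1,φ(11)=10 ⇒ 11
[q^12] φ(1)=1,φ(2)=1,φ(3)=2,φ(4)=2,φ(6)=2,φ(12)=4 ⇒ 12
[q^13] φ(1)=1,φ(13)=12 ⇒ 13

6, 7, 8, 9, 10, 11, 12, 13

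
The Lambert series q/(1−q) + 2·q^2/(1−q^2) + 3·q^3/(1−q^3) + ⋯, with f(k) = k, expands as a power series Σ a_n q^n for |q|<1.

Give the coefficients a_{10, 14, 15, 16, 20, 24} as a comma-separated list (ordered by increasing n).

d|10:{10,5,2,1}  Σf=10+5+2+1=18
[q^14] f(14)=14,f(7)=7,f(2)=2,f(1)=1 ⇒ 24
q^15  k|15↦f(k): 15:15 5:5 3:3 1:1  a_15=24
[q^16] f(1)=1,f(2)=2,f(4)=4,f(8)=8,f(16)=16 ⇒ 31
n=20: 1·20 2·10 4·5 5·4 10·2 20·1  f→[1+2+4+5+10+20]=42
d|24:{24,12,8,6,4,3,2,1}  Σf=24+12+8+6+4+3+2+1=60

18, 24, 24, 31, 42, 60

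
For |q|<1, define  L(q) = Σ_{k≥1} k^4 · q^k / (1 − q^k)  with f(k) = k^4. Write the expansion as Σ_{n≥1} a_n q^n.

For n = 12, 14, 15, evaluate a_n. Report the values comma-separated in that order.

[q^12] f(12)=20736,f(6)=1296,f(4)=256,f(3)=81,f(2)=16,f(1)=1 ⇒ 22386
[q^14] f(14)=38416,f(7)=2401,f(2)=16,f(1)=1 ⇒ 40834
n=15: 1·15 3·5 5·3 15·1  f→[1+81+625+50625]=51332

22386, 40834, 51332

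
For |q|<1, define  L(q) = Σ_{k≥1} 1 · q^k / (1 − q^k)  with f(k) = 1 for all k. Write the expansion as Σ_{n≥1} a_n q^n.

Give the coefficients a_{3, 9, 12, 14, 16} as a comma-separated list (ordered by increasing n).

2, 3, 6, 4, 5

d|3:{3,1}  Σf=1+1=2
q^9  k|9↦f(k): 9:1 3:1 1:1  a_9=3
q^12  k|12↦f(k): 12:1 6:1 4:1 3:1 2:1 1:1  a_12=6
n=14: 14·1 7·2 2·7 1·14  f→[1+1+1+1]=4
d|16:{16,8,4,2,1}  Σf=1+1+1+1+1=5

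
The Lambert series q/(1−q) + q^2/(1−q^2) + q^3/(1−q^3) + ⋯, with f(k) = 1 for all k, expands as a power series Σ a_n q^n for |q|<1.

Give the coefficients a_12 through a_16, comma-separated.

6, 2, 4, 4, 5

q^12  k|12↦f(k): 1:1 2:1 3:1 4:1 6:1 12:1  a_12=6
[q^13] f(1)=1,f(13)=1 ⇒ 2
[q^14] f(1)=1,f(2)=1,f(7)=1,f(14)=1 ⇒ 4
n=15: 15·1 5·3 3·5 1·15  f→[1+1+1+1]=4
q^16  k|16↦f(k): 16:1 8:1 4:1 2:1 1:1  a_16=5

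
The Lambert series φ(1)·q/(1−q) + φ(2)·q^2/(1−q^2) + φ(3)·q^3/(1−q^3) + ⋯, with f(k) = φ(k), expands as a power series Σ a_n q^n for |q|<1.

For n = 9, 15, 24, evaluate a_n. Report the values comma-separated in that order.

d|9:{1,3,9}  Σφ=1+2+6=9
d|15:{1,3,5,15}  Σφ=1+2+4+8=15
q^24  k|24↦φ(k): 24:8 12:4 8:4 6:2 4:2 3:2 2:1 1:1  a_24=24

9, 15, 24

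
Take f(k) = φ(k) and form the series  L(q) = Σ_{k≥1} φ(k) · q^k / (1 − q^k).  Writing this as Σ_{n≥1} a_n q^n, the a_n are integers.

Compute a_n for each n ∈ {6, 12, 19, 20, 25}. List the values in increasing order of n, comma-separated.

[q^6] φ(1)=1,φ(2)=1,φ(3)=2,φ(6)=2 ⇒ 6
n=12: 1·12 2·6 3·4 4·3 6·2 12·1  φ→[1+1+2+2+2+4]=12
n=19: 1·19 19·1  φ→[1+18]=19
q^20  k|20↦φ(k): 20:8 10:4 5:4 4:2 2:1 1:1  a_20=20
d|25:{25,5,1}  Σφ=20+4+1=25

6, 12, 19, 20, 25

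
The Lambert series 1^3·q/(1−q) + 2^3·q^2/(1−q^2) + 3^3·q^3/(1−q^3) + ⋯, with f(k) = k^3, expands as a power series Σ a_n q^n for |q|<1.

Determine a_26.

a_26 = 19782

d|26:{1,2,13,26}  Σf=1+8+2197+17576=19782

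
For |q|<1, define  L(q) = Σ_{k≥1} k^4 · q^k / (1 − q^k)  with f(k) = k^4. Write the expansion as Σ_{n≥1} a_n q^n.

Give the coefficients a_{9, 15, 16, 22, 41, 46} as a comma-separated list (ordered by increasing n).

6643, 51332, 69905, 248914, 2825762, 4757314

n=9: 9·1 3·3 1·9  f→[6561+81+1]=6643
[q^15] f(1)=1,f(3)=81,f(5)=625,f(15)=50625 ⇒ 51332
q^16  k|16↦f(k): 1:1 2:16 4:256 8:4096 16:65536  a_16=69905
q^22  k|22↦f(k): 1:1 2:16 11:14641 22:234256  a_22=248914
d|41:{1,41}  Σf=1+2825761=2825762
d|46:{46,23,2,1}  Σf=4477456+279841+16+1=4757314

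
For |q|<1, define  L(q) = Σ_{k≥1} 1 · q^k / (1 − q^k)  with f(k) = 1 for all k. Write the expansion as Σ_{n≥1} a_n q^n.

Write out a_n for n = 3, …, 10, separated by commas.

2, 3, 2, 4, 2, 4, 3, 4

[q^3] f(1)=1,f(3)=1 ⇒ 2
d|4:{4,2,1}  Σf=1+1+1=3
d|5:{5,1}  Σf=1+1=2
n=6: 1·6 2·3 3·2 6·1  f→[1+1+1+1]=4
d|7:{7,1}  Σf=1+1=2
d|8:{8,4,2,1}  Σf=1+1+1+1=4
q^9  k|9↦f(k): 1:1 3:1 9:1  a_9=3
d|10:{1,2,5,10}  Σf=1+1+1+1=4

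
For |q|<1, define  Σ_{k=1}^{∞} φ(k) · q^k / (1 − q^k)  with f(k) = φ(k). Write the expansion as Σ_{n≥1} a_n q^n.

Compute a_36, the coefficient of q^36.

d|36:{1,2,3,4,6,9,12,18,36}  Σφ=1+1+2+2+2+6+4+6+12=36

a_36 = 36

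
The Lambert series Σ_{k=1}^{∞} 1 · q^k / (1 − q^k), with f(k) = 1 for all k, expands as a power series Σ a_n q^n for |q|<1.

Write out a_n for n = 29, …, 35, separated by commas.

2, 8, 2, 6, 4, 4, 4

q^29  k|29↦f(k): 29:1 1:1  a_29=2
[q^30] f(1)=1,f(2)=1,f(3)=1,f(5)=1,f(6)=1,f(10)=1,f(15)=1,f(30)=1 ⇒ 8
d|31:{31,1}  Σf=1+1=2
q^32  k|32↦f(k): 1:1 2:1 4:1 8:1 16:1 32:1  a_32=6
[q^33] f(33)=1,f(11)=1,f(3)=1,f(1)=1 ⇒ 4
n=34: 34·1 17·2 2·17 1·34  f→[1+1+1+1]=4
d|35:{35,7,5,1}  Σf=1+1+1+1=4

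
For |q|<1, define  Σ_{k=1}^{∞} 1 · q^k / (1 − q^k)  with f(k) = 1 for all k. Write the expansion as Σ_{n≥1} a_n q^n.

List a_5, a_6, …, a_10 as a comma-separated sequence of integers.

d|5:{5,1}  Σf=1+1=2
d|6:{6,3,2,1}  Σf=1+1+1+1=4
n=7: 7·1 1·7  f→[1+1]=2
[q^8] f(1)=1,f(2)=1,f(4)=1,f(8)=1 ⇒ 4
q^9  k|9↦f(k): 1:1 3:1 9:1  a_9=3
[q^10] f(1)=1,f(2)=1,f(5)=1,f(10)=1 ⇒ 4

2, 4, 2, 4, 3, 4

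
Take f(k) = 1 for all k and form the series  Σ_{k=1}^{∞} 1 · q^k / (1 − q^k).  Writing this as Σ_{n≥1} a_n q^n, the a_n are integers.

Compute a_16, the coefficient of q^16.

a_16 = 5

[q^16] f(16)=1,f(8)=1,f(4)=1,f(2)=1,f(1)=1 ⇒ 5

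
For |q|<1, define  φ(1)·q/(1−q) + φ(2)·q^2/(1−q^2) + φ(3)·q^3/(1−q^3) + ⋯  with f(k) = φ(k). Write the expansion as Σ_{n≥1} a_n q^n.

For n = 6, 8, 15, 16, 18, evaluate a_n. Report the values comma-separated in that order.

n=6: 6·1 3·2 2·3 1·6  φ→[2+2+1+1]=6
d|8:{1,2,4,8}  Σφ=1+1+2+4=8
d|15:{1,3,5,15}  Σφ=1+2+4+8=15
[q^16] φ(16)=8,φ(8)=4,φ(4)=2,φ(2)=1,φ(1)=1 ⇒ 16
[q^18] φ(18)=6,φ(9)=6,φ(6)=2,φ(3)=2,φ(2)=1,φ(1)=1 ⇒ 18

6, 8, 15, 16, 18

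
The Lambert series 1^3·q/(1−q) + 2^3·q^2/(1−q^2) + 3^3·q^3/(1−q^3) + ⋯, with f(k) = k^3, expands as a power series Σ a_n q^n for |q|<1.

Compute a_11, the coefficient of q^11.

d|11:{11,1}  Σf=1331+1=1332

a_11 = 1332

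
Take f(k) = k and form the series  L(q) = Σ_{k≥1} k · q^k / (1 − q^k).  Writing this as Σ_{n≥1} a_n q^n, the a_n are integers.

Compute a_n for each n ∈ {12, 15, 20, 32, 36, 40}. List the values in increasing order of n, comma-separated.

28, 24, 42, 63, 91, 90

q^12  k|12↦f(k): 12:12 6:6 4:4 3:3 2:2 1:1  a_12=28
[q^15] f(15)=15,f(5)=5,f(3)=3,f(1)=1 ⇒ 24
n=20: 1·20 2·10 4·5 5·4 10·2 20·1  f→[1+2+4+5+10+20]=42
[q^32] f(32)=32,f(16)=16,f(8)=8,f(4)=4,f(2)=2,f(1)=1 ⇒ 63
q^36  k|36↦f(k): 36:36 18:18 12:12 9:9 6:6 4:4 3:3 2:2 1:1  a_36=91
n=40: 40·1 20·2 10·4 8·5 5·8 4·10 2·20 1·40  f→[40+20+10+8+5+4+2+1]=90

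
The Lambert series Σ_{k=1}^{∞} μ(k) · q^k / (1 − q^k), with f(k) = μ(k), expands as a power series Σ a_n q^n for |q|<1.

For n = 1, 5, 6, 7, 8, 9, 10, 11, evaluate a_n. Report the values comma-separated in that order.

1, 0, 0, 0, 0, 0, 0, 0

n=1: 1·1  μ→[1]=1
d|5:{5,1}  Σμ=(-1)+1=0
q^6  k|6↦μ(k): 1:1 2:-1 3:-1 6:1  a_6=0
d|7:{1,7}  Σμ=1+(-1)=0
d|8:{1,2,4,8}  Σμ=1+(-1)+0+0=0
n=9: 1·9 3·3 9·1  μ→[1+(-1)+0]=0
[q^10] μ(1)=1,μ(2)=-1,μ(5)=-1,μ(10)=1 ⇒ 0
q^11  k|11↦μ(k): 11:-1 1:1  a_11=0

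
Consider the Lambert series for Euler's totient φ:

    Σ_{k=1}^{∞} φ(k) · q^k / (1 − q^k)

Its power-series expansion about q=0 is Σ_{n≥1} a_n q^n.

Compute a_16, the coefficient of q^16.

d|16:{16,8,4,2,1}  Σφ=8+4+2+1+1=16

a_16 = 16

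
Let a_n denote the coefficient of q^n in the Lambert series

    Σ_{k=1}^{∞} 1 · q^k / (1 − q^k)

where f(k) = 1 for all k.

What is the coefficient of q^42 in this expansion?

[q^42] f(42)=1,f(21)=1,f(14)=1,f(7)=1,f(6)=1,f(3)=1,f(2)=1,f(1)=1 ⇒ 8

a_42 = 8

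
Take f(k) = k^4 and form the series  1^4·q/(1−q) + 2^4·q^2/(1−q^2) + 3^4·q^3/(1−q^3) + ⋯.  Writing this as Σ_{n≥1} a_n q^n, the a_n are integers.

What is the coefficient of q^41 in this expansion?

q^41  k|41↦f(k): 1:1 41:2825761  a_41=2825762

a_41 = 2825762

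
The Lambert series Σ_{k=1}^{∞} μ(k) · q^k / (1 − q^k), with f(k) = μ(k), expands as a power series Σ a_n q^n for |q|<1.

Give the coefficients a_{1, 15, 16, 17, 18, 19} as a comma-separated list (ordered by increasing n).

q^1  k|1↦μ(k): 1:1  a_1=1
[q^15] μ(1)=1,μ(3)=-1,μ(5)=-1,μ(15)=1 ⇒ 0
q^16  k|16↦μ(k): 16:0 8:0 4:0 2:-1 1:1  a_16=0
n=17: 17·1 1·17  μ→[(-1)+1]=0
d|18:{18,9,6,3,2,1}  Σμ=0+0+1+(-1)+(-1)+1=0
d|19:{1,19}  Σμ=1+(-1)=0

1, 0, 0, 0, 0, 0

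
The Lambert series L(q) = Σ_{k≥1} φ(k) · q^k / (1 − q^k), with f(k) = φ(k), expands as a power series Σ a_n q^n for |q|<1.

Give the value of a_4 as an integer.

q^4  k|4↦φ(k): 1:1 2:1 4:2  a_4=4

a_4 = 4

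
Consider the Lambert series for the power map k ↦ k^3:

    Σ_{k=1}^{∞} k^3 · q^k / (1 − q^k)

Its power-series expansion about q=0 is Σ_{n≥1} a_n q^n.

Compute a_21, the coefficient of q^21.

[q^21] f(1)=1,f(3)=27,f(7)=343,f(21)=9261 ⇒ 9632

a_21 = 9632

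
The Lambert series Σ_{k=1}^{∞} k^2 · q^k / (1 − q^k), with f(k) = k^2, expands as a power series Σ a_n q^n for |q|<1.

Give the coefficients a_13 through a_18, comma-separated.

n=13: 13·1 1·13  f→[169+1]=170
d|14:{14,7,2,1}  Σf=196+49+4+1=250
d|15:{1,3,5,15}  Σf=1+9+25+225=260
n=16: 1·16 2·8 4·4 8·2 16·1  f→[1+4+16+64+256]=341
[q^17] f(1)=1,f(17)=289 ⇒ 290
d|18:{18,9,6,3,2,1}  Σf=324+81+36+9+4+1=455

170, 250, 260, 341, 290, 455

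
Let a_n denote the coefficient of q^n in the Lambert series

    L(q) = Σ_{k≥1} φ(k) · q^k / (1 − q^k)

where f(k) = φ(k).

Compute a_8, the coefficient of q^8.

d|8:{1,2,4,8}  Σφ=1+1+2+4=8

a_8 = 8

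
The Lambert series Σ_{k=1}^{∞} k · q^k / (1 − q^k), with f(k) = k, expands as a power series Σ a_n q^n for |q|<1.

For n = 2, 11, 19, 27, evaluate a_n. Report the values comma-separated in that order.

q^2  k|2↦f(k): 2:2 1:1  a_2=3
n=11: 11·1 1·11  f→[11+1]=12
n=19: 1·19 19·1  f→[1+19]=20
[q^27] f(27)=27,f(9)=9,f(3)=3,f(1)=1 ⇒ 40

3, 12, 20, 40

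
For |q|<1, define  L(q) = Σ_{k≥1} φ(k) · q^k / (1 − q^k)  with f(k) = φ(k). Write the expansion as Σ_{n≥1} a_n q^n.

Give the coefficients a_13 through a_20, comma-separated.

n=13: 1·13 13·1  φ→[1+12]=13
q^14  k|14↦φ(k): 14:6 7:6 2:1 1:1  a_14=14
d|15:{1,3,5,15}  Σφ=1+2+4+8=15
n=16: 1·16 2·8 4·4 8·2 16·1  φ→[1+1+2+4+8]=16
n=17: 1·17 17·1  φ→[1+16]=17
[q^18] φ(18)=6,φ(9)=6,φ(6)=2,φ(3)=2,φ(2)=1,φ(1)=1 ⇒ 18
q^19  k|19↦φ(k): 1:1 19:18  a_19=19
n=20: 1·20 2·10 4·5 5·4 10·2 20·1  φ→[1+1+2+4+4+8]=20

13, 14, 15, 16, 17, 18, 19, 20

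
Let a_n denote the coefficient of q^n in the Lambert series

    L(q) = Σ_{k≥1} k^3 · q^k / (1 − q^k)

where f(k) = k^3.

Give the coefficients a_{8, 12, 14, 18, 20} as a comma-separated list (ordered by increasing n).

585, 2044, 3096, 6813, 9198

q^8  k|8↦f(k): 1:1 2:8 4:64 8:512  a_8=585
d|12:{12,6,4,3,2,1}  Σf=1728+216+64+27+8+1=2044
q^14  k|14↦f(k): 1:1 2:8 7:343 14:2744  a_14=3096
n=18: 1·18 2·9 3·6 6·3 9·2 18·1  f→[1+8+27+216+729+5832]=6813
[q^20] f(20)=8000,f(10)=1000,f(5)=125,f(4)=64,f(2)=8,f(1)=1 ⇒ 9198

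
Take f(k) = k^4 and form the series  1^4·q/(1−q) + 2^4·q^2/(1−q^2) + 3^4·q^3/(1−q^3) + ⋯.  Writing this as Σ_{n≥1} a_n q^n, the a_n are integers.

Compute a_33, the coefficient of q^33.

a_33 = 1200644

[q^33] f(33)=1185921,f(11)=14641,f(3)=81,f(1)=1 ⇒ 1200644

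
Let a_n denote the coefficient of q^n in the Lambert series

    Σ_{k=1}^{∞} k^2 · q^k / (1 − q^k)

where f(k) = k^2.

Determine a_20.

d|20:{1,2,4,5,10,20}  Σf=1+4+16+25+100+400=546

a_20 = 546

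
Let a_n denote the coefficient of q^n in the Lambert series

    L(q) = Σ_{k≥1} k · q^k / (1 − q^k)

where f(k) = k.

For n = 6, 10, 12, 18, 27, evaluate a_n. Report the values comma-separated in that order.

12, 18, 28, 39, 40

n=6: 1·6 2·3 3·2 6·1  f→[1+2+3+6]=12
[q^10] f(10)=10,f(5)=5,f(2)=2,f(1)=1 ⇒ 18
q^12  k|12↦f(k): 1:1 2:2 3:3 4:4 6:6 12:12  a_12=28
q^18  k|18↦f(k): 18:18 9:9 6:6 3:3 2:2 1:1  a_18=39
d|27:{27,9,3,1}  Σf=27+9+3+1=40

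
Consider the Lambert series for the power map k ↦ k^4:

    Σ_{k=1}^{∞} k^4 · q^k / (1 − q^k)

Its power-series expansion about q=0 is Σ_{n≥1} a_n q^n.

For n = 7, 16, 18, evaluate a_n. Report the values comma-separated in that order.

q^7  k|7↦f(k): 7:2401 1:1  a_7=2402
[q^16] f(16)=65536,f(8)=4096,f(4)=256,f(2)=16,f(1)=1 ⇒ 69905
d|18:{18,9,6,3,2,1}  Σf=104976+6561+1296+81+16+1=112931

2402, 69905, 112931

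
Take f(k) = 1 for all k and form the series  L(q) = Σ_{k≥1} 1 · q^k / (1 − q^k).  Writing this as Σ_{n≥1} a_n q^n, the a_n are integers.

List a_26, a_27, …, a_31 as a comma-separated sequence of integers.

[q^26] f(26)=1,f(13)=1,f(2)=1,f(1)=1 ⇒ 4
n=27: 27·1 9·3 3·9 1·27  f→[1+1+1+1]=4
q^28  k|28↦f(k): 1:1 2:1 4:1 7:1 14:1 28:1  a_28=6
[q^29] f(1)=1,f(29)=1 ⇒ 2
q^30  k|30↦f(k): 1:1 2:1 3:1 5:1 6:1 10:1 15:1 30:1  a_30=8
[q^31] f(1)=1,f(31)=1 ⇒ 2

4, 4, 6, 2, 8, 2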